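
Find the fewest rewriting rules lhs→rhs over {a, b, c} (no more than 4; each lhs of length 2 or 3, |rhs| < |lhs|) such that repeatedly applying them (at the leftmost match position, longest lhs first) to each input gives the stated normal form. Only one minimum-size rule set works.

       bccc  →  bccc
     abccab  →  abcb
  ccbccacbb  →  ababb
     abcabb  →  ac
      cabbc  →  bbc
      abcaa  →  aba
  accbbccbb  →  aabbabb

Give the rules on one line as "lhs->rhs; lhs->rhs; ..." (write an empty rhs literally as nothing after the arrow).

  | bccc
  | abccab => abcb
  | ccbccacbb => abccacbb => abccbb => ababb
  | abcabb => abbb => ac

bbb->c; ca->; ccb->ab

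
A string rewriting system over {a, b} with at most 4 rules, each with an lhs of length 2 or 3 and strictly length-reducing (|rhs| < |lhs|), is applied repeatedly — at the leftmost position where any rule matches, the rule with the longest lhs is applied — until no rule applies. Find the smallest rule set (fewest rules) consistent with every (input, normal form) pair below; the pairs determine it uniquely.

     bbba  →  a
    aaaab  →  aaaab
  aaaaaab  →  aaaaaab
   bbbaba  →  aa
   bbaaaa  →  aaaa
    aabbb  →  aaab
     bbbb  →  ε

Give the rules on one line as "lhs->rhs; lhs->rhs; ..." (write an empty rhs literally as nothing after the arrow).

abb->aa; ba->a; bb->

  | bbba => ba => a
  | aaaab
  | aaaaaab
  | bbbaba => baba => aba => aa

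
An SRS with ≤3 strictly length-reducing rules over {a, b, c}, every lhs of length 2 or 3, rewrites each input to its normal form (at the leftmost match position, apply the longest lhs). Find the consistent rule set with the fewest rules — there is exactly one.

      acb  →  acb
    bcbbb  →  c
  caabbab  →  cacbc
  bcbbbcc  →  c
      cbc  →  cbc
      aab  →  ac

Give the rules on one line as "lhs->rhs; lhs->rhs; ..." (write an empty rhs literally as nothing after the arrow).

  | acb
  | bcbbb => bccb => bb => c
  | caabbab => cacbab => cacbc
  | bcbbbcc => bccbcc => bbcc => ccc => c

ab->c; bb->c; cc->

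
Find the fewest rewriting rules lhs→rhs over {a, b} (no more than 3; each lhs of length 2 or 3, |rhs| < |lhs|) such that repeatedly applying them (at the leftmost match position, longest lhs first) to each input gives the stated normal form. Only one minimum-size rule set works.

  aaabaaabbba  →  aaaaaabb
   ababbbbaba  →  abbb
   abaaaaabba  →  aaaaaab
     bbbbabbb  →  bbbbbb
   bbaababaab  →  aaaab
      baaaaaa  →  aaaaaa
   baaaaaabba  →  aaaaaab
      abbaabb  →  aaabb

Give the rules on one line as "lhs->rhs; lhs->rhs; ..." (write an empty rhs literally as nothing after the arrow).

  | aaabaaabbba => aaaaaabbba => aaaaaabb
  | ababbbbaba => abbbbaba => abbbba => abbb
  | abaaaaabba => aaaaaabba => aaaaaab
  | bbbbabbb => bbbbbb

ba->; baa->aa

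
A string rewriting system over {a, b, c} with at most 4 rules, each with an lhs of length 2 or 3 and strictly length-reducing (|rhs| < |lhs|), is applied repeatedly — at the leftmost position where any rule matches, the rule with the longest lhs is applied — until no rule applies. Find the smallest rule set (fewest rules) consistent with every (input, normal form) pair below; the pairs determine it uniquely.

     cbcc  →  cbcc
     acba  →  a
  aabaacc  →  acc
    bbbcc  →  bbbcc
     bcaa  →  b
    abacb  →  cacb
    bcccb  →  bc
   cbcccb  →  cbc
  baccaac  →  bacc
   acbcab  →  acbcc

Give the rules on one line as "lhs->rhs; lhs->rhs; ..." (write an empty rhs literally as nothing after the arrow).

ab->c; caa->; cba->; ccb->

  | cbcc
  | acba => a
  | aabaacc => acaacc => acc
  | bbbcc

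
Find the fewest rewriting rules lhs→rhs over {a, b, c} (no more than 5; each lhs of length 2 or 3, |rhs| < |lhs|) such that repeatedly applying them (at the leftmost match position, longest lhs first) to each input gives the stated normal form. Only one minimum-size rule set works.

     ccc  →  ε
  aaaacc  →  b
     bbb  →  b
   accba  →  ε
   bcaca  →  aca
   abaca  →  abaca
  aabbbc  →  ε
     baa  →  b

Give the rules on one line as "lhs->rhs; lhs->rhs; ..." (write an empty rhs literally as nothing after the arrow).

  | ccc => bc => ε
  | aaaacc => aacc => cc => b
  | bbb => b
  | accba => abba => aa => ε

aa->; bb->; bc->; cc->b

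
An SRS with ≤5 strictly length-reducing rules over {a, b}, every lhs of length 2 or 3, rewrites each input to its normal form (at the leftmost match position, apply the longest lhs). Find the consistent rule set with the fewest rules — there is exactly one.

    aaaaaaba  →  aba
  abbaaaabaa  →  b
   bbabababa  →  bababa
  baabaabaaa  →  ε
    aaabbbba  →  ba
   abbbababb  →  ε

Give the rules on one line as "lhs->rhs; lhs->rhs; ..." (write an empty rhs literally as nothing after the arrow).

  | aaaaaaba => baaaaba => bbaaba => aba
  | abbaaaabaa => bbaaaabaa => aaabaa => babaa => babb => bbb => b
  | bbabababa => bababa
  | baabaabaaa => bbbaabaaa => baabaaa => bbbaaa => baaa => bba => ε

aa->b; abb->bb; bb->; bba->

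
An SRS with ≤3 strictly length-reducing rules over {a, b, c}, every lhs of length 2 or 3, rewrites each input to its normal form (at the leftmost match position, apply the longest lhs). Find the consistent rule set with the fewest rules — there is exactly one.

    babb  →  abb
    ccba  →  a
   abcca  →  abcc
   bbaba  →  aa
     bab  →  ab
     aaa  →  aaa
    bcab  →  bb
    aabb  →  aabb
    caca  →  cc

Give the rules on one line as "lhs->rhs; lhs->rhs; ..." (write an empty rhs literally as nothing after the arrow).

ba->a; ca->c; cb->b

  | babb => abb
  | ccba => cba => ba => a
  | abcca => abcc
  | bbaba => baba => aba => aa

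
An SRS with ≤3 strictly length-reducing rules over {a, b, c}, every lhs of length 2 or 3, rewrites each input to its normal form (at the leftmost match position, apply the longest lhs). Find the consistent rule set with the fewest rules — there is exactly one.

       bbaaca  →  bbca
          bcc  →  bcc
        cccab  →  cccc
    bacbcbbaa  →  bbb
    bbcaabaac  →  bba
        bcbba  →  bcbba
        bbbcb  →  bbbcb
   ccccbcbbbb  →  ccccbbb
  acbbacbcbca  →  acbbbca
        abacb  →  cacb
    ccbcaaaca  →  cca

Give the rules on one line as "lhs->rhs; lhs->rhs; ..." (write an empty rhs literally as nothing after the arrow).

  | bbaaca => bbca
  | bcc
  | cccab => cccc
  | bacbcbbaa => baabbaa => bbbaa => bbb

aa->; ab->c; cbc->a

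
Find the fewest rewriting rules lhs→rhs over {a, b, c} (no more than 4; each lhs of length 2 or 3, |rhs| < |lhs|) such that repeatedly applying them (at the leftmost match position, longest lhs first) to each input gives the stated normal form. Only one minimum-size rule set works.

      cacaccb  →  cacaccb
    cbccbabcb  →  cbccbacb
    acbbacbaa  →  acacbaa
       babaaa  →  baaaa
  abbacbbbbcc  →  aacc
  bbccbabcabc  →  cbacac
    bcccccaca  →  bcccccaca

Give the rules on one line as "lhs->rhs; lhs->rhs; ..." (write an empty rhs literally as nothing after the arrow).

  | cacaccb
  | cbccbabcb => cbccbacb
  | acbbacbaa => acacbaa
  | babaaa => baaaa

ab->a; bb->; bbc->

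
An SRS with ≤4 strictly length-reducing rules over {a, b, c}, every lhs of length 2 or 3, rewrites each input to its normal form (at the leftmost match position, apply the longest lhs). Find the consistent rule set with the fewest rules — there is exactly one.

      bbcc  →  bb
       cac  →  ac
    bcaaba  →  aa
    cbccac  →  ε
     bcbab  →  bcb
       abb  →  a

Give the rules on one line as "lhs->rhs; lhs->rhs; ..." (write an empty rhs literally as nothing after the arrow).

  | bbcc => bb
  | cac => ac
  | bcaaba => baaba => aba => aa
  | cbccac => cbac => cc => ε

ab->a; ba->; ca->a; cc->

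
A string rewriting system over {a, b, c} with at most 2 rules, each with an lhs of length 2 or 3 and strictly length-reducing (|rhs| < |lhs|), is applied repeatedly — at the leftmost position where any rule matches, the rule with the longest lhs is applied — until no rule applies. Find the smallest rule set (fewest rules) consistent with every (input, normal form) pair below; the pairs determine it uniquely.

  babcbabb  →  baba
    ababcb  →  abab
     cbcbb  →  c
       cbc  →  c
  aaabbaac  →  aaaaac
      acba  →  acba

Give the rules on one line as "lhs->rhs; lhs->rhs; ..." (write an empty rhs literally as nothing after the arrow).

bb->; bc->

  | babcbabb => bababb => baba
  | ababcb => abab
  | cbcbb => cbb => c
  | cbc => c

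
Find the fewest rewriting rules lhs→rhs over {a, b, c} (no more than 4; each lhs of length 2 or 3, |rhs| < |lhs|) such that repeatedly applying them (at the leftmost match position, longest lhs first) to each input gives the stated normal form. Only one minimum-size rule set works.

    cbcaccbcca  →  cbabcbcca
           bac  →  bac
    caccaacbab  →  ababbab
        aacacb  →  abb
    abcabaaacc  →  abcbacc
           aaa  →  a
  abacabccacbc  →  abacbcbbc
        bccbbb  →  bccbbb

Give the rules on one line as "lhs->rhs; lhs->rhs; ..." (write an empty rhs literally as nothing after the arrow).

aa->a; cab->cb; cac->ab

  | cbcaccbcca => cbabcbcca
  | bac
  | caccaacbab => abcaacbab => abcacbab => ababbab
  | aacacb => acacb => aabb => abb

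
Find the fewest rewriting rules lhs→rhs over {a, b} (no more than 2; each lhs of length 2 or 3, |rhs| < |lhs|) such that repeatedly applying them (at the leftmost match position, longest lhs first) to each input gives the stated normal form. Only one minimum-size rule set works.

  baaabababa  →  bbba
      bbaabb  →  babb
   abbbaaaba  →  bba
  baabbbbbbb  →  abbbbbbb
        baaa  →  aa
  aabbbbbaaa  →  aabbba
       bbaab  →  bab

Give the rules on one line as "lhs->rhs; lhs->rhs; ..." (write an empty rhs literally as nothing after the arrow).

  | baaabababa => aabababa => abababa => bababa => bbaba => bbba
  | bbaabb => babb
  | abbbaaaba => abbaaba => ababa => baba => bba
  | baabbbbbbb => abbbbbbb

aba->ba; baa->a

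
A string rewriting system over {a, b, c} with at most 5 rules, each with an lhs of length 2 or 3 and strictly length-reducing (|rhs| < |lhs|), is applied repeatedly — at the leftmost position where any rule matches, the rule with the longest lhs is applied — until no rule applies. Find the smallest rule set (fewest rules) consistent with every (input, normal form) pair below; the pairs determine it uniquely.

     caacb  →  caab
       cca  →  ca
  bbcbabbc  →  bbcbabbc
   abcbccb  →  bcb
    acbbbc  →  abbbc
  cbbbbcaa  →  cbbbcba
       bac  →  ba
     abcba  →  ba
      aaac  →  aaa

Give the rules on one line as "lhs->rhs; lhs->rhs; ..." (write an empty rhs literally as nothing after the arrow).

abc->; ac->a; bca->cb; cc->c

  | caacb => caab
  | cca => ca
  | bbcbabbc
  | abcbccb => bccb => bcb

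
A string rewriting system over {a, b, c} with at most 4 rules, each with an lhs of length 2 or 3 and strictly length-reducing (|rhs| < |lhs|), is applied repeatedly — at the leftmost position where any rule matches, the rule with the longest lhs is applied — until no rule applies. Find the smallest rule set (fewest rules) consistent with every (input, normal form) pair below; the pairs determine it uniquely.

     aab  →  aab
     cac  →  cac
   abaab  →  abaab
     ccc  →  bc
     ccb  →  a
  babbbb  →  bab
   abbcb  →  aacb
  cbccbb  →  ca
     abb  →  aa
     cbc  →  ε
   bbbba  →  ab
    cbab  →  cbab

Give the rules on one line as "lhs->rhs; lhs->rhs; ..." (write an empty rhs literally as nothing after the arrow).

aaa->ab; bb->a; cbc->; cc->b

  | aab
  | cac
  | abaab
  | ccc => bc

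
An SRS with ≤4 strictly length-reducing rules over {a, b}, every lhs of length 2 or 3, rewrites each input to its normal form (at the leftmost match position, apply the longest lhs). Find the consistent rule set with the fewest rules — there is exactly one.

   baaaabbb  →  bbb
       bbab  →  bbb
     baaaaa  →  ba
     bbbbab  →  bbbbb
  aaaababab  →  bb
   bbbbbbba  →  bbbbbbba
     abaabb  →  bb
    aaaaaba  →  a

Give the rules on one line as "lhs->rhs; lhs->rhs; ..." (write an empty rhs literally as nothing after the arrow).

  | baaaabbb => baaabbb => baabbb => bbb
  | bbab => bbb
  | baaaaa => baaaa => baaa => baa => ba
  | bbbbab => bbbbb

aa->a; aab->; ab->b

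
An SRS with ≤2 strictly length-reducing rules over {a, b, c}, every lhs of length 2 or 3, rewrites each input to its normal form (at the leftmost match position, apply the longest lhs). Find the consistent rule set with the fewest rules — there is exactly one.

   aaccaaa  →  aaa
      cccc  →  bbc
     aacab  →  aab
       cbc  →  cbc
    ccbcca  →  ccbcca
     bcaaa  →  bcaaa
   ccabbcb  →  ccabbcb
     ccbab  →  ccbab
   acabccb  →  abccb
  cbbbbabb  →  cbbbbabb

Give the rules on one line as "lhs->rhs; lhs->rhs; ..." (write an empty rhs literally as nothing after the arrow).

ac->; ccc->bb

  | aaccaaa => acaaa => aaa
  | cccc => bbc
  | aacab => aab
  | cbc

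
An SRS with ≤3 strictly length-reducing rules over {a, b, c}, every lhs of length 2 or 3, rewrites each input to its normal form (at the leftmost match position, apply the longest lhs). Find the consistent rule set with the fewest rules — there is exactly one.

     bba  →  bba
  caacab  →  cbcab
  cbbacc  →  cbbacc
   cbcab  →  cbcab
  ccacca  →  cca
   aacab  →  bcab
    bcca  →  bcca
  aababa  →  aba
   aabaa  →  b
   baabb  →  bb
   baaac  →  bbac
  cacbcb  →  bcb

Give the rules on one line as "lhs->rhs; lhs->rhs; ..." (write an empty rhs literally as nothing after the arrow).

aa->b; aab->; cac->

  | bba
  | caacab => cbcab
  | cbbacc
  | cbcab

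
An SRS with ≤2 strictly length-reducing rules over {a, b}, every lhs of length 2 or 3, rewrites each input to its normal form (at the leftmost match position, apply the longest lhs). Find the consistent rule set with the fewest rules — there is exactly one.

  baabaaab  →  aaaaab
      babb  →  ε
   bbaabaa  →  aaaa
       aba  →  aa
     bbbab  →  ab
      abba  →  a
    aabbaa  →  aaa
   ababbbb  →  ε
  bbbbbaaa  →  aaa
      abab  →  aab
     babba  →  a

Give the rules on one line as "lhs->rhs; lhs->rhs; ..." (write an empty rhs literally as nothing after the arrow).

  | baabaaab => aabaaab => aaaaab
  | babb => abb => ε
  | bbaabaa => baabaa => aabaa => aaaa
  | aba => aa

abb->; ba->a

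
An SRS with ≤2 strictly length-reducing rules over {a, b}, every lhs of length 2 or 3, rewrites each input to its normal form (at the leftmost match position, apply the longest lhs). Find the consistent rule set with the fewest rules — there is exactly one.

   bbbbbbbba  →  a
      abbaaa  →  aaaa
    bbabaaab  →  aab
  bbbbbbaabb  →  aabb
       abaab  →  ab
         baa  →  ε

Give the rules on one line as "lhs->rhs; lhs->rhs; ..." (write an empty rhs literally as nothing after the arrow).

baa->; bba->a

  | bbbbbbbba => bbbbbba => bbbba => bba => a
  | abbaaa => aaaa
  | bbabaaab => abaaab => aab
  | bbbbbbaabb => bbbbaabb => bbaabb => aabb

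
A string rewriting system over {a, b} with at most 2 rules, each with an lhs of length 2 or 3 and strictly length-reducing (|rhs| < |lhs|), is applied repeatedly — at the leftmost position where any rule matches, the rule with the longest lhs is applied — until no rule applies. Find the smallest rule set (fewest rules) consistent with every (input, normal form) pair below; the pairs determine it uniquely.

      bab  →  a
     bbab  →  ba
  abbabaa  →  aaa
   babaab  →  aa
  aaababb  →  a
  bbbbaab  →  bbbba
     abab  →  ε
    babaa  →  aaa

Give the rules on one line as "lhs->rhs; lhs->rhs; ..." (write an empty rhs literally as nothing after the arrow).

  | bab => a
  | bbab => ba
  | abbabaa => babaa => aaa
  | babaab => aaab => aa

ab->; bab->a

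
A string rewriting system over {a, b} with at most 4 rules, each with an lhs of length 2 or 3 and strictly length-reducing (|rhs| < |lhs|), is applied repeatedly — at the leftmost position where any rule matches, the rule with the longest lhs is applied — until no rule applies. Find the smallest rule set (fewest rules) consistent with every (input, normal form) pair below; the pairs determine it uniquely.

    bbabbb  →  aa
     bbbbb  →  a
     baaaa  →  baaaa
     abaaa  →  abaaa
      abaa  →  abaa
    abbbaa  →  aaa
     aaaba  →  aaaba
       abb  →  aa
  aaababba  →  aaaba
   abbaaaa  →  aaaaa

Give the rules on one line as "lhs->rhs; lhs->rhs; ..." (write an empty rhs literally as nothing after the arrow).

  | bbabbb => abbb => abb => aa
  | bbbbb => bbbb => bbb => bb => a
  | baaaa
  | abaaa

bab->; bb->a; bba->a; bbb->bb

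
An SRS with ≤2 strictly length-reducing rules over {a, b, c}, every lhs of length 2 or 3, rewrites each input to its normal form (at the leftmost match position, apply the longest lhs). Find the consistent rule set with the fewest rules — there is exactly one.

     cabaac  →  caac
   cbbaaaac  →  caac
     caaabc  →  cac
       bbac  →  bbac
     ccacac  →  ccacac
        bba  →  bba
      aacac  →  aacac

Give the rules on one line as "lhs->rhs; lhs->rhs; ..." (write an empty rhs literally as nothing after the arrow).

aab->; baa->a

  | cabaac => caac
  | cbbaaaac => cbaaac => caac
  | caaabc => cac
  | bbac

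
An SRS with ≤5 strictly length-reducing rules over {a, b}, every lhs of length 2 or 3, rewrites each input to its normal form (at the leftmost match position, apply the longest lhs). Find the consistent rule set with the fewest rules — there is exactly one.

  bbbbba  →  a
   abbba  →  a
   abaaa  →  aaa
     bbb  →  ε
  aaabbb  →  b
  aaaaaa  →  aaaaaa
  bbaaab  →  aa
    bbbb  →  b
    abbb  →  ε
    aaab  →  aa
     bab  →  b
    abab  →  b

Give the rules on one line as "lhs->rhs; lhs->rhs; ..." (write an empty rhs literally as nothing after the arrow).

  | bbbbba => bba => ba => a
  | abbba => bbba => a
  | abaaa => baaa => aaa
  | bbb => ε

aab->a; ab->b; ba->a; bbb->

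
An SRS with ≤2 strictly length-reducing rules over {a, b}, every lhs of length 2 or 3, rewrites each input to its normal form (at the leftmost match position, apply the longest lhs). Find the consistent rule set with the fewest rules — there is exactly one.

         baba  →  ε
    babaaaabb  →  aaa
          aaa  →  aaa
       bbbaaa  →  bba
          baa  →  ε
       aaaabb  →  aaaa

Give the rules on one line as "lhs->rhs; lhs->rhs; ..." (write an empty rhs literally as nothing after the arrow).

  | baba => baa => ε
  | babaaaabb => baaaaabb => aaabb => aaab => aaa
  | aaa
  | bbbaaa => bba

ab->a; baa->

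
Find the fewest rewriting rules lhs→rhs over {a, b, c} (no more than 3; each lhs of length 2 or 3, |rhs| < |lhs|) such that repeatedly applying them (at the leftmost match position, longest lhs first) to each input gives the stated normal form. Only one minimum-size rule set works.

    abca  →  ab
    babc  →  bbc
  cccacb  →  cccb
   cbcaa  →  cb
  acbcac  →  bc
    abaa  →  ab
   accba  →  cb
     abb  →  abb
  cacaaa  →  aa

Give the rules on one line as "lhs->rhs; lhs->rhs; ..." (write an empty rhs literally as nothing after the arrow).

  | abca => ab
  | babc => bbc
  | cccacb => cccb
  | cbcaa => cba => cb

ac->; ba->b; ca->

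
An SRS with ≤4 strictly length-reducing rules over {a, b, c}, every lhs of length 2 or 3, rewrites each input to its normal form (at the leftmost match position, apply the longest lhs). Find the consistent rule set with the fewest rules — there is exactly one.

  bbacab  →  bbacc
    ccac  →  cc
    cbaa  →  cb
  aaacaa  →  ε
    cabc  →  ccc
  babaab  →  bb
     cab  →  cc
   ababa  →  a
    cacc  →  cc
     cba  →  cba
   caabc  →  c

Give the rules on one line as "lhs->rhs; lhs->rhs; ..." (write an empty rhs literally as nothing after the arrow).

aa->; ab->; ca->; cab->cc

  | bbacab => bbacc
  | ccac => cc
  | cbaa => cb
  | aaacaa => acaa => aa => ε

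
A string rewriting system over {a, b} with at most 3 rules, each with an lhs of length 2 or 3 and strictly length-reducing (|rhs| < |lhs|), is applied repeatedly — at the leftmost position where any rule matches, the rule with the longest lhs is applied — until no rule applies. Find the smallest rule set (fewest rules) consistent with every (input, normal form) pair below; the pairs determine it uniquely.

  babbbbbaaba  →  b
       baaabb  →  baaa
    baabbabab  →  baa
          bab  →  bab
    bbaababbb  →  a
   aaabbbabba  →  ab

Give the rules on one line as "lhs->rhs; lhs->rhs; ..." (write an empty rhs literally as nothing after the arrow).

  | babbbbbaaba => babbbaaba => babaaba => bbaba => aba => b
  | baaabb => baaa
  | baabbabab => baaabab => baabb => baa
  | bab

aba->b; bb->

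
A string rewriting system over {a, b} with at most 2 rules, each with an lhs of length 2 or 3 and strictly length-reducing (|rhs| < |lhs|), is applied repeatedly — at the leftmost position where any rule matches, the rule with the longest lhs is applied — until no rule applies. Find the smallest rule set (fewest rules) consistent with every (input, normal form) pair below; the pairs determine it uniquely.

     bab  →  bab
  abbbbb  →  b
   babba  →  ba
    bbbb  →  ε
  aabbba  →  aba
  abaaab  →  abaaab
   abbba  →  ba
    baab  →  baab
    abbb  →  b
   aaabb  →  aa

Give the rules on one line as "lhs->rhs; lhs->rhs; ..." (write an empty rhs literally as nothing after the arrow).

abb->; bb->

  | bab
  | abbbbb => bbb => b
  | babba => ba
  | bbbb => bb => ε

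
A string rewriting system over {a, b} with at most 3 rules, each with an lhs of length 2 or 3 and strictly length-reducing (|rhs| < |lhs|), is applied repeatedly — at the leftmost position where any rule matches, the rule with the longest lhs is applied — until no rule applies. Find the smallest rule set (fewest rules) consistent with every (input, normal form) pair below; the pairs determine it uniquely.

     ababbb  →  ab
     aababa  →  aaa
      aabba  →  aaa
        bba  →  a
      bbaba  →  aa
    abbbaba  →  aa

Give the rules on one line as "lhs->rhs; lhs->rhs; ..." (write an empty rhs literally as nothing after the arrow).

  | ababbb => abbb => ab
  | aababa => aaba => aaa
  | aabba => aaa
  | bba => a

ba->a; bab->b; bb->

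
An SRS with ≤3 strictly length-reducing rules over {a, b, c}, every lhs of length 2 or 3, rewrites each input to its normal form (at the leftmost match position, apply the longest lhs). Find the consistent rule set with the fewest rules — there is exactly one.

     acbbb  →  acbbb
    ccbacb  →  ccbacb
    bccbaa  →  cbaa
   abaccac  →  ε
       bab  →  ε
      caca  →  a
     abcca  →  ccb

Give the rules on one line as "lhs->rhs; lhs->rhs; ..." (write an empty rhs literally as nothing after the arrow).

ab->c; bc->; ca->b

  | acbbb
  | ccbacb
  | bccbaa => cbaa
  | abaccac => caccac => bccac => cac => bc => ε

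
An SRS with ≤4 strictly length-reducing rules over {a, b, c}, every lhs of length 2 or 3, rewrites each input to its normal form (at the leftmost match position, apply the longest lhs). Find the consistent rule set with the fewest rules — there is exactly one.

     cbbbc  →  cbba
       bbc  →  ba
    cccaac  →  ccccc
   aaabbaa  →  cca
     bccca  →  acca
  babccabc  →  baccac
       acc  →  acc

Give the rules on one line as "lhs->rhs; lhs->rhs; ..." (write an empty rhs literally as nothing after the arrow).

aa->c; ab->a; bc->a

  | cbbbc => cbba
  | bbc => ba
  | cccaac => ccccc
  | aaabbaa => cabbaa => cabaa => caaa => cca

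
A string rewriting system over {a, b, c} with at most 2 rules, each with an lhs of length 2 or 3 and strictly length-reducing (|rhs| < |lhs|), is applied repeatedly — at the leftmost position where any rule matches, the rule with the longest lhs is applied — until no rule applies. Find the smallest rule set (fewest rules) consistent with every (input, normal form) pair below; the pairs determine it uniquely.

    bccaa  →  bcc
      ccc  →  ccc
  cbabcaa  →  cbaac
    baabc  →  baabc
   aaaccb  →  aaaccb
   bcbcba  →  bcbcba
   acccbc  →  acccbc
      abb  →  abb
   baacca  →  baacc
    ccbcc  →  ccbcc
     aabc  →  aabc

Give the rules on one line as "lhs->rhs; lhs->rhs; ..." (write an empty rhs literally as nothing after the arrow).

bca->ac; ca->c

  | bccaa => bcca => bcc
  | ccc
  | cbabcaa => cbaaca => cbaac
  | baabc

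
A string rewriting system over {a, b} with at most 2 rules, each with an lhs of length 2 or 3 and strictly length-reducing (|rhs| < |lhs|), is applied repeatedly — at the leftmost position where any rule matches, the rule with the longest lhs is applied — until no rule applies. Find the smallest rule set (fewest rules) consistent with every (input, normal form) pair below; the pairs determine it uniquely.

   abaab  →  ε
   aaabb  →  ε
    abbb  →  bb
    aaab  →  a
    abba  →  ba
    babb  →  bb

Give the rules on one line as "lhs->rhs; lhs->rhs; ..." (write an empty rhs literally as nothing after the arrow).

  | abaab => aab => ε
  | aaabb => ab => ε
  | abbb => bb
  | aaab => a

aab->; ab->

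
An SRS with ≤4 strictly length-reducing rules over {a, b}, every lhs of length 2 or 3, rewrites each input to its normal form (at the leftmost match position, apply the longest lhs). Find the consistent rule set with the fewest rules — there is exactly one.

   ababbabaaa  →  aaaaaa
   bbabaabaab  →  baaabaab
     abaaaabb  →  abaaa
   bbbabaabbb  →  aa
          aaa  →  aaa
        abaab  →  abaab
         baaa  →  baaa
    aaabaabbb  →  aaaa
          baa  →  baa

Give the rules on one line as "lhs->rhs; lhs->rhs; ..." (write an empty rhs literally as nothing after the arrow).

  | ababbabaaa => aababaaa => aaaaaa
  | bbabaabaab => baaabaab
  | abaaaabb => abaaa
  | bbbabaabbb => abaabbb => abab => aa

abb->; bab->a; bbb->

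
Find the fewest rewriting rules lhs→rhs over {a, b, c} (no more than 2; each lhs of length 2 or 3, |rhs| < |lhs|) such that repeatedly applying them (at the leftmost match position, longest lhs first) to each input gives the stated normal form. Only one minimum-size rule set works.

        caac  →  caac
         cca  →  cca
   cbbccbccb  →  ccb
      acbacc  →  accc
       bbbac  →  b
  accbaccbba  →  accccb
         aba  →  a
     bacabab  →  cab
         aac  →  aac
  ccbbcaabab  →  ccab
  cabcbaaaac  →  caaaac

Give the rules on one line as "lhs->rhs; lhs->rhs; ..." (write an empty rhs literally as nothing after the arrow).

ba->; bc->

  | caac
  | cca
  | cbbccbccb => cbcbccb => cbccb => ccb
  | acbacc => accc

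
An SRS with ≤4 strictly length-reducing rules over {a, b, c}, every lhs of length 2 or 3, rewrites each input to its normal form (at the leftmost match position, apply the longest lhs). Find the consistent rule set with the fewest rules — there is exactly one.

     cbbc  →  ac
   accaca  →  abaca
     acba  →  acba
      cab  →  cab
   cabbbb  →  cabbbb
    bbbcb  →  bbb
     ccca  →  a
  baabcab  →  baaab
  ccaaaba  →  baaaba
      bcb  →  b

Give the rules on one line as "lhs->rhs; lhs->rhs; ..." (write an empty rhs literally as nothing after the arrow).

  | cbbc => ac
  | accaca => abaca
  | acba
  | cab

bc->; cbb->a; cc->b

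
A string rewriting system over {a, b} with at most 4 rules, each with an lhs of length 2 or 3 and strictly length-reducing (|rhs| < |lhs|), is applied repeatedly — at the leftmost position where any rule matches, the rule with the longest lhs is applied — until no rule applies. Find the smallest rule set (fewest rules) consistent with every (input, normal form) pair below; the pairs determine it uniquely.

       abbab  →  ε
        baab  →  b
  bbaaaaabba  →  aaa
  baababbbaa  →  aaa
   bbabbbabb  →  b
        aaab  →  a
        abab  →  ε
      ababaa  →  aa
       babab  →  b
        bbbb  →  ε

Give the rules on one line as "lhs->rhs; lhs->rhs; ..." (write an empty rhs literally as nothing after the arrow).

  | abbab => ab => ε
  | baab => b
  | bbaaaaabba => aaaaaabba => aaaaba => aaa
  | baababbbaa => babbbaa => bbaa => aaa

aab->; ab->; abb->; bb->a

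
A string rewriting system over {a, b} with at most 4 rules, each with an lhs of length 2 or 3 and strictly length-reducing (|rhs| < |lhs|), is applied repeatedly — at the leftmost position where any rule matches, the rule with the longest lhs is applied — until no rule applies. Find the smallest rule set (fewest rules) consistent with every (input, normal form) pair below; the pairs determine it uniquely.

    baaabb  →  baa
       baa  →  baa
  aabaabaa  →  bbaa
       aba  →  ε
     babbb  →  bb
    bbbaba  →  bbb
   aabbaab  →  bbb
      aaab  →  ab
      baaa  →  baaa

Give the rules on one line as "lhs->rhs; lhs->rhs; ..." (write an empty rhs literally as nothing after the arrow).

  | baaabb => babb => baa
  | baa
  | aabaabaa => baabaa => bbaa
  | aba => ε

aab->b; aba->; abb->aa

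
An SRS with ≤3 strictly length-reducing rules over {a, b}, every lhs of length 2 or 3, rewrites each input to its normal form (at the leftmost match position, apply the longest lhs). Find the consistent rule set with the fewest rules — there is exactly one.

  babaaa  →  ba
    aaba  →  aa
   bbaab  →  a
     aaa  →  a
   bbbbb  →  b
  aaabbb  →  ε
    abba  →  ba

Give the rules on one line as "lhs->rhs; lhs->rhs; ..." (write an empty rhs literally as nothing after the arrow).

aaa->a; ab->; bb->

  | babaaa => baaa => ba
  | aaba => aa
  | bbaab => aab => a
  | aaa => a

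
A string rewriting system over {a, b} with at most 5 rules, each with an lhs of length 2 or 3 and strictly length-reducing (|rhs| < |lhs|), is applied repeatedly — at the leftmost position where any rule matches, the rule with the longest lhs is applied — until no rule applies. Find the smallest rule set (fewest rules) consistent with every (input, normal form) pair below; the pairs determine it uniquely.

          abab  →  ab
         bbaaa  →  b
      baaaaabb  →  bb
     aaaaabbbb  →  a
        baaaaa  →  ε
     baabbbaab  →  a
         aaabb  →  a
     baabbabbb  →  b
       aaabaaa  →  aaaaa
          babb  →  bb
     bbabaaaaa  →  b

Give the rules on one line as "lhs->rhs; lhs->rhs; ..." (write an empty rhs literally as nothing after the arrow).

  | abab => ab
  | bbaaa => bbaa => bba => b
  | baaaaabb => baaaabb => baaabb => baabb => babb => bb
  | aaaaabbbb => aaaabbb => aaabb => aab => a

aab->a; ba->; baa->ba; bbb->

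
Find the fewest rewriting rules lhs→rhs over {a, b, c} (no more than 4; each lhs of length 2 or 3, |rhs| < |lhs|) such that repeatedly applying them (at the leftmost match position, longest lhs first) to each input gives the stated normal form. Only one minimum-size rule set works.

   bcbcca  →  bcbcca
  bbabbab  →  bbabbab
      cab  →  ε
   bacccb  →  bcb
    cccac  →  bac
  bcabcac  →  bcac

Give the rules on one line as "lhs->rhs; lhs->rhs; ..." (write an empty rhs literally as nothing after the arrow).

acc->; cab->; ccc->b

  | bcbcca
  | bbabbab
  | cab => ε
  | bacccb => bcb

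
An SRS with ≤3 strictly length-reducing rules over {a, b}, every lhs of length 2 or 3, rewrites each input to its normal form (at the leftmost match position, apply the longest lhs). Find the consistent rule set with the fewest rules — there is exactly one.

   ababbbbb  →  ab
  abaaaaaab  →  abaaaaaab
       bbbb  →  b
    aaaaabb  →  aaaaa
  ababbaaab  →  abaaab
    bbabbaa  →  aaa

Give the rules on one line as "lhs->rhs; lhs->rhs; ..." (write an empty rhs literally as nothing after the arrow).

bab->; bb->; bbb->

  | ababbbbb => abbbb => ab
  | abaaaaaab
  | bbbb => b
  | aaaaabb => aaaaa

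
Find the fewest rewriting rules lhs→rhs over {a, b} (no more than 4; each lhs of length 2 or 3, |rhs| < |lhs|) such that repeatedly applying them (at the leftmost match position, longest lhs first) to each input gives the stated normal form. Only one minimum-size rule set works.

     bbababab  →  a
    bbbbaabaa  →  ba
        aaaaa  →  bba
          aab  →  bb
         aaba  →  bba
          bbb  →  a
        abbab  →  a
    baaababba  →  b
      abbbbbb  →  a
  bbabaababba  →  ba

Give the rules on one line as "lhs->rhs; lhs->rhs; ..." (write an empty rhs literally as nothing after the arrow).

aa->b; ab->b; bbb->a

  | bbababab => bbbabab => aabab => bbab => bbb => a
  | bbbbaabaa => abaabaa => baabaa => bbbaa => aaa => ba
  | aaaaa => baaa => bba
  | aab => bb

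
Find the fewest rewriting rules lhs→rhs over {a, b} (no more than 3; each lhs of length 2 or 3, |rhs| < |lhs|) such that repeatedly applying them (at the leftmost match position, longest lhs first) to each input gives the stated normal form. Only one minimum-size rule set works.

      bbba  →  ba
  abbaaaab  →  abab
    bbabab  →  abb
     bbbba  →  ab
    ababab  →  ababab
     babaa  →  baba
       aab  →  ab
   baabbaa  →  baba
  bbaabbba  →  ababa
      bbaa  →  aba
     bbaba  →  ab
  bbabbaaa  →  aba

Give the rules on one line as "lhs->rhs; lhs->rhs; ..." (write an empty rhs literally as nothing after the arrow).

  | bbba => ba
  | abbaaaab => aabaaab => abaaab => abaab => abab
  | bbabab => abbab => aabb => abb
  | bbbba => bba => ab

aa->a; bba->ab; bbb->b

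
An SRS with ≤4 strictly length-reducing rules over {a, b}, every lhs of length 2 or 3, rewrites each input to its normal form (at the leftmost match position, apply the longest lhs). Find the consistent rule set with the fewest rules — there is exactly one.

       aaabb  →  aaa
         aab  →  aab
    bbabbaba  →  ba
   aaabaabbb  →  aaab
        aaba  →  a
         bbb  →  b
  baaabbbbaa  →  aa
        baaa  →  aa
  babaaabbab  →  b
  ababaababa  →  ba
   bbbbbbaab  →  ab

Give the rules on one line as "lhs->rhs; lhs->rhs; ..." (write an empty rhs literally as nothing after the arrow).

aba->; baa->a; bb->; bba->ba

  | aaabb => aaa
  | aab
  | bbabbaba => babbaba => bababa => bba => ba
  | aaabaabbb => aaabbb => aaab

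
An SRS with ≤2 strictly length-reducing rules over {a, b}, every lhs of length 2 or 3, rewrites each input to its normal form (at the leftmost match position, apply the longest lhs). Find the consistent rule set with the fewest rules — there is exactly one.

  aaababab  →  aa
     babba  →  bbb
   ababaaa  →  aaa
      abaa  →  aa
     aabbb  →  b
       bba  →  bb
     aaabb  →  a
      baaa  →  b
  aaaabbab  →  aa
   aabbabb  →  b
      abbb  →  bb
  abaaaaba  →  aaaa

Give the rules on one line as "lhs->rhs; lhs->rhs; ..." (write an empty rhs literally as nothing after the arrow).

  | aaababab => aaabab => aaab => aa
  | babba => bbba => bbb
  | ababaaa => abaaa => aaa
  | abaa => aa

ab->; ba->b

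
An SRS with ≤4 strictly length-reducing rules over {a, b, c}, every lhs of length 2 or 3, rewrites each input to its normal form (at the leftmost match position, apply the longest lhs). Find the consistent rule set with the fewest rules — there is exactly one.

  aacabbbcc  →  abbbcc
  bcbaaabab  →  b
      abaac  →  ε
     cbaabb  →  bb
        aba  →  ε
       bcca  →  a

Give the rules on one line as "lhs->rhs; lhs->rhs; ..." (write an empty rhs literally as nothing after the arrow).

aa->; ac->; ba->a; ca->a

  | aacabbbcc => cabbbcc => abbbcc
  | bcbaaabab => bcaaabab => baaabab => aaabab => abab => aab => b
  | abaac => aaac => ac => ε
  | cbaabb => caabb => aabb => bb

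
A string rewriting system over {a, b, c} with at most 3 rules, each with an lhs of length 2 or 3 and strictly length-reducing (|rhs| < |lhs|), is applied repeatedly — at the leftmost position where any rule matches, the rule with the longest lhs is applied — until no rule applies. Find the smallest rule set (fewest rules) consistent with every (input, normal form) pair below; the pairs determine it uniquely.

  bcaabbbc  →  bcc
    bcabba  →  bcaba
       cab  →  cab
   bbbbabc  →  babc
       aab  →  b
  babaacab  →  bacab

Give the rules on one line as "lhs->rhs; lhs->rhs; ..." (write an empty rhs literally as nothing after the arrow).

aa->b; bb->b; bbc->c

  | bcaabbbc => bcbbbbc => bcbbbc => bcbbc => bcc
  | bcabba => bcaba
  | cab
  | bbbbabc => bbbabc => bbabc => babc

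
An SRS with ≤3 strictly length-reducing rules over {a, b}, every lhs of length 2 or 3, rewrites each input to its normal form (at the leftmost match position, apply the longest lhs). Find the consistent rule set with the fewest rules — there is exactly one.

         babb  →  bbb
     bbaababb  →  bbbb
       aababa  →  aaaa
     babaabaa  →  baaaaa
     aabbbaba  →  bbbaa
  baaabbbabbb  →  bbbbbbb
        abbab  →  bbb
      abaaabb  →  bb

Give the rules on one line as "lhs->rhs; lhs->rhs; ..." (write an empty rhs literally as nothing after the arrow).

ab->b; aba->aa

  | babb => bbb
  | bbaababb => bbaaabb => bbaabb => bbabb => bbbb
  | aababa => aaaba => aaaa
  | babaabaa => baaabaa => baaaaa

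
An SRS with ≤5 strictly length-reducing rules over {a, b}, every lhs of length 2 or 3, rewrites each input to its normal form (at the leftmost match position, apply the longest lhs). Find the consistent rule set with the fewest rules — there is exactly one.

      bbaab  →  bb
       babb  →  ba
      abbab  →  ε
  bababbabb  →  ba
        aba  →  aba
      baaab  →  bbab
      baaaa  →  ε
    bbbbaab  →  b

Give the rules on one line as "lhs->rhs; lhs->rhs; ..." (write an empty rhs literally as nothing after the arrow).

  | bbaab => bb
  | babb => ba
  | abbab => aab => ε
  | bababbabb => babaabb => babb => ba

aa->b; aab->; abb->a; bbb->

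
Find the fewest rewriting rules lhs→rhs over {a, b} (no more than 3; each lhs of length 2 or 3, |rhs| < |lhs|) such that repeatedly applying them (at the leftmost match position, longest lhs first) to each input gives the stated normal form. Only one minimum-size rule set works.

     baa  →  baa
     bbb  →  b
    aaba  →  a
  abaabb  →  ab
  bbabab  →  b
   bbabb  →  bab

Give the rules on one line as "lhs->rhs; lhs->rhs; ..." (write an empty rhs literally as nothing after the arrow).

  | baa
  | bbb => bb => b
  | aaba => a
  | abaabb => abb => ab

aba->; bb->b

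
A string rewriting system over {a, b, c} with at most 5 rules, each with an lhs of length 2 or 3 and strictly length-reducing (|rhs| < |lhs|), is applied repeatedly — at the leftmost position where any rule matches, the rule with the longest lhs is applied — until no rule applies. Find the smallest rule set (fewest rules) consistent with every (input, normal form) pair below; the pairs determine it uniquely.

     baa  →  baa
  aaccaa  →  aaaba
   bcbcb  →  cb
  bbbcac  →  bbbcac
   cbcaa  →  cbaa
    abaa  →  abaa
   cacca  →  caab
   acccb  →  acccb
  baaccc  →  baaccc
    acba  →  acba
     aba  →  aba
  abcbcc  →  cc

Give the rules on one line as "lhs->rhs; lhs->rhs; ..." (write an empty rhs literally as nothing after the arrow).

abc->bc; bcb->; cbc->cb; cca->ab

  | baa
  | aaccaa => aaaba
  | bcbcb => cb
  | bbbcac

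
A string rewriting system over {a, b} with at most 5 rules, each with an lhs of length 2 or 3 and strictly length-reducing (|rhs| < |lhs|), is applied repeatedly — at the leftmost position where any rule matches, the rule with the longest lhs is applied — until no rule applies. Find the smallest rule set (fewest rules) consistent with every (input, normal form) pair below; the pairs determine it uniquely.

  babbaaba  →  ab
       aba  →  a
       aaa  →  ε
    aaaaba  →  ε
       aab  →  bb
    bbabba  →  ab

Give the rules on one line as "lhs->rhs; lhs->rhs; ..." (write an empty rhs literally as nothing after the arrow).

  | babbaaba => abbaaba => abba => ab
  | aba => a
  | aaa => ba => ε
  | aaaaba => baaba => ba => ε

aa->b; ba->; baa->; bab->ab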